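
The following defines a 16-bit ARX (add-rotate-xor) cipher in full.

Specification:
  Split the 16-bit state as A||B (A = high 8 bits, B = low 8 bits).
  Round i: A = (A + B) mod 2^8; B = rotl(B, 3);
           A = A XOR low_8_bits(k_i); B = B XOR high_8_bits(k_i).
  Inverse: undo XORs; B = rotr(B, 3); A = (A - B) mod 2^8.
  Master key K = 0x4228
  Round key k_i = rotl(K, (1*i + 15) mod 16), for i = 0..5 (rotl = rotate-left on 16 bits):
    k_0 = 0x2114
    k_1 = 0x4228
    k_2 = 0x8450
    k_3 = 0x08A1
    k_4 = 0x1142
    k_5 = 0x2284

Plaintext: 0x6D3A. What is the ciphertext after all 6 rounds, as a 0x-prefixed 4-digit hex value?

0xA1FD

s_0 = plaintext = 0x6D3A
s_1 = Round(s_0, k_0) = 0xB3F0
s_2 = Round(s_1, k_1) = 0x8BC5
s_3 = Round(s_2, k_2) = 0x00AA
s_4 = Round(s_3, k_3) = 0x0B5D
s_5 = Round(s_4, k_4) = 0x2AFB
s_6 = Round(s_5, k_5) = 0xA1FD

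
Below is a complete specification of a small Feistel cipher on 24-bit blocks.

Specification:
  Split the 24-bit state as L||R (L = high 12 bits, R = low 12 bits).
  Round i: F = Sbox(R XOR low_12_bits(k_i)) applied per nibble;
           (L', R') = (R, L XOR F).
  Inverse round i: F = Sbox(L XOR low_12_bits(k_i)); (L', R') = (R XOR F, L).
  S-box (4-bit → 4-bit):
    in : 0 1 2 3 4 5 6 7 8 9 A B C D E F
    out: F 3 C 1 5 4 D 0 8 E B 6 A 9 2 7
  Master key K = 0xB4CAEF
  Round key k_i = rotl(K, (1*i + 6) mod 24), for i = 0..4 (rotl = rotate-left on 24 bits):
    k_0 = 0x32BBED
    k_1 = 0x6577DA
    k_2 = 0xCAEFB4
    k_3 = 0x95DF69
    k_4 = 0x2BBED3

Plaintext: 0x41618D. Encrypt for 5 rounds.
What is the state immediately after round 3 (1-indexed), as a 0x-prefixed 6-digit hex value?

s_0 = plaintext = 0x41618D
s_1 = Round(s_0, k_0) = 0x18DFC9
s_2 = Round(s_1, k_1) = 0xFC99BC
s_3 = Round(s_2, k_2) = 0x9BC231
s_4 = Round(s_3, k_3) = 0x2310F4
s_5 = Round(s_4, k_4) = 0x0F40F1

0x9BC231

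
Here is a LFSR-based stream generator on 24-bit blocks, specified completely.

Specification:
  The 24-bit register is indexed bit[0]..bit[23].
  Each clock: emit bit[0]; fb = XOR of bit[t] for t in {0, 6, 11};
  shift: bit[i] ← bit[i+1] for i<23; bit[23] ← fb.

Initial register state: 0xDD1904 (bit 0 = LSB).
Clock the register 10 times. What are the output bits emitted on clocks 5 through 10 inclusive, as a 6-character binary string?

reg_0 = 0xDD1904
clock 1: out=0, reg = 0xEE8C82
clock 2: out=0, reg = 0xF74641
clock 3: out=1, reg = 0x7BA320
clock 4: out=0, reg = 0x3DD190
clock 5: out=0, reg = 0x1EE8C8
clock 6: out=0, reg = 0x0F7464
clock 7: out=0, reg = 0x87BA32
clock 8: out=0, reg = 0xC3DD19
clock 9: out=1, reg = 0x61EE8C
clock 10: out=0, reg = 0xB0F746

000010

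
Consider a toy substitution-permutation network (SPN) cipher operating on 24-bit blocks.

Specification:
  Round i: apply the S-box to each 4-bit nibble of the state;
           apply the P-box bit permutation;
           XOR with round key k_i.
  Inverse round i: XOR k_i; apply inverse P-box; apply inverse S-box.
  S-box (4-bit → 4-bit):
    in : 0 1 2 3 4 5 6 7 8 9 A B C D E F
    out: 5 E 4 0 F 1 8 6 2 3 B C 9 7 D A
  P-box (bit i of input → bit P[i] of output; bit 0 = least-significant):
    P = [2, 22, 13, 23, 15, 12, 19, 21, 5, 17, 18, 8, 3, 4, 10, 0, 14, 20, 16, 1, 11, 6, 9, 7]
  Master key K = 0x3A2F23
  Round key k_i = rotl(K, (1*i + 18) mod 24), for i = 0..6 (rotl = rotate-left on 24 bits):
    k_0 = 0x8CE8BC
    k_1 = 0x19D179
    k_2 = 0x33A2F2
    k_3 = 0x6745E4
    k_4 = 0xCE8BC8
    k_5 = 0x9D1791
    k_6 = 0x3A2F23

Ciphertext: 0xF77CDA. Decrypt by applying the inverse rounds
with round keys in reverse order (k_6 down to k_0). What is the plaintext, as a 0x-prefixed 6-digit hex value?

s_0 = ciphertext = 0xF77CDA
s_1 = InvRound(s_0, k_6) = 0x10AE7F
s_2 = InvRound(s_1, k_5) = 0xAB5EDE
s_3 = InvRound(s_2, k_4) = 0x3E7BA9
s_4 = InvRound(s_3, k_3) = 0xD7E37D
s_5 = InvRound(s_4, k_2) = 0x6CCB6A
s_6 = InvRound(s_5, k_1) = 0x01F2F8
s_7 = InvRound(s_6, k_0) = 0xD2327C

0xD2327C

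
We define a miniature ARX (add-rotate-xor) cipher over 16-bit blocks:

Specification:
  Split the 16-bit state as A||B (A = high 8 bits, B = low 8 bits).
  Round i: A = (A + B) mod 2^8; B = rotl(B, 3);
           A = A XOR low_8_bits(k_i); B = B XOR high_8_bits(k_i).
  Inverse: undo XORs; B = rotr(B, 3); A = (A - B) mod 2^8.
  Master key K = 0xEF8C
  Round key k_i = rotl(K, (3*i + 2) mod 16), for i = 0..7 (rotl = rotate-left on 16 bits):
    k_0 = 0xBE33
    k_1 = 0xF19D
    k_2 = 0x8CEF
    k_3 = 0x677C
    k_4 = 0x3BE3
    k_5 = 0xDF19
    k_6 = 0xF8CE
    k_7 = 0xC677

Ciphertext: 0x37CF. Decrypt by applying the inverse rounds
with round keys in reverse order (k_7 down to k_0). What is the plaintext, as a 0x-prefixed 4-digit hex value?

s_0 = ciphertext = 0x37CF
s_1 = InvRound(s_0, k_7) = 0x1F21
s_2 = InvRound(s_1, k_6) = 0x963B
s_3 = InvRound(s_2, k_5) = 0xF39C
s_4 = InvRound(s_3, k_4) = 0x1CF4
s_5 = InvRound(s_4, k_3) = 0xEE72
s_6 = InvRound(s_5, k_2) = 0x22DF
s_7 = InvRound(s_6, k_1) = 0xFAC5
s_8 = InvRound(s_7, k_0) = 0x5A6F

0x5A6F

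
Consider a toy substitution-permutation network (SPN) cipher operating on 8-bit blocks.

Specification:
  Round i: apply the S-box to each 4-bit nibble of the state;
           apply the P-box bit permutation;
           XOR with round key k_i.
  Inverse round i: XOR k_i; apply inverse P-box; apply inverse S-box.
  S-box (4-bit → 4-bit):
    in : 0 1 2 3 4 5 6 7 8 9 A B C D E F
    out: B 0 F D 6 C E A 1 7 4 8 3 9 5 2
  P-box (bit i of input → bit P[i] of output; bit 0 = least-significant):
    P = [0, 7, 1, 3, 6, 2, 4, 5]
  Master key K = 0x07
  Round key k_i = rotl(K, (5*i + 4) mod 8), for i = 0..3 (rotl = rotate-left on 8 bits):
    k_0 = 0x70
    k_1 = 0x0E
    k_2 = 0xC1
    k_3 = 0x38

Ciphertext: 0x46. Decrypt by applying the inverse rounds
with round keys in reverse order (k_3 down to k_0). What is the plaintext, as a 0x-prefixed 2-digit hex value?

0xDB

s_0 = ciphertext = 0x46
s_1 = InvRound(s_0, k_3) = 0x25
s_2 = InvRound(s_1, k_2) = 0x0F
s_3 = InvRound(s_2, k_1) = 0x18
s_4 = InvRound(s_3, k_0) = 0xDB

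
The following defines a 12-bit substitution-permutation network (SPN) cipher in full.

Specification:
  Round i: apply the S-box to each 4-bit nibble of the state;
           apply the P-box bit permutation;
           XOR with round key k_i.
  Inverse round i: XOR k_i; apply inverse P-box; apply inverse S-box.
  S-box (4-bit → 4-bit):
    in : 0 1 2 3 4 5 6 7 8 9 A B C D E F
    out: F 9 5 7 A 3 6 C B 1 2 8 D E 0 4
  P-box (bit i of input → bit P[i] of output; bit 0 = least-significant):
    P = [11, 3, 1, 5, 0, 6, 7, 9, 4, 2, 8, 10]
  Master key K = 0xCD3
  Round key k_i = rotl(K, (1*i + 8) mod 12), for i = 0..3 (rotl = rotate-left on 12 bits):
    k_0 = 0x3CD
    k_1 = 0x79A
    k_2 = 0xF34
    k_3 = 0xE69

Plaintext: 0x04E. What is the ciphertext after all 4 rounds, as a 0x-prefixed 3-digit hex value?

s_0 = plaintext = 0x04E
s_1 = Round(s_0, k_0) = 0x499
s_2 = Round(s_1, k_1) = 0xB9F
s_3 = Round(s_2, k_2) = 0xB37
s_4 = Round(s_3, k_3) = 0xA8A

0xA8A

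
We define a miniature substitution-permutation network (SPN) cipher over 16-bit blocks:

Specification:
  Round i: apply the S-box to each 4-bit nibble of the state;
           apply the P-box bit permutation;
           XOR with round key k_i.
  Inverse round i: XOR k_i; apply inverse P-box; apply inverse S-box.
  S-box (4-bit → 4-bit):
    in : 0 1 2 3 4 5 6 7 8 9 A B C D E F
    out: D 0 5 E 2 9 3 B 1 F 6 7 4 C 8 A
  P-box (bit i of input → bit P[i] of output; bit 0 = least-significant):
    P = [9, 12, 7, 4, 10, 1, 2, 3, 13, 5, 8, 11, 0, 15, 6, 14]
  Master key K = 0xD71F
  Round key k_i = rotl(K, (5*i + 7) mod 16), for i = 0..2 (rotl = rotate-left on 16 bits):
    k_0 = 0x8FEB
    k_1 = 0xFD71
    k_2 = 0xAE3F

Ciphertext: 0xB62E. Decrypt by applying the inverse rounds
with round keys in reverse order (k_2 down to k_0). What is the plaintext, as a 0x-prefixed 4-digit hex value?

0x0103

s_0 = ciphertext = 0xB62E
s_1 = InvRound(s_0, k_2) = 0x8E1F
s_2 = InvRound(s_1, k_1) = 0xDB36
s_3 = InvRound(s_2, k_0) = 0x0103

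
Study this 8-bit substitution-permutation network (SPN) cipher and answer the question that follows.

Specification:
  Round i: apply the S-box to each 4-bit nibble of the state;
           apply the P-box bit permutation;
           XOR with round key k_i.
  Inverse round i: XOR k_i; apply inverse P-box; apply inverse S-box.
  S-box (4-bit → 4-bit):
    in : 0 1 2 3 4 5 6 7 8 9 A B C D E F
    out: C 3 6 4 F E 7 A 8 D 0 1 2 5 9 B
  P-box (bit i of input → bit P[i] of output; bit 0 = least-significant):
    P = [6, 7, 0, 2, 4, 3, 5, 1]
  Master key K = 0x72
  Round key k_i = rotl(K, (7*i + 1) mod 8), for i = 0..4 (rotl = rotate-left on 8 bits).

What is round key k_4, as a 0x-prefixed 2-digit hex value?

0x4E

K = 0x72
k_0 = rotl(K, (7*0+1) mod 8) = rotl(K, 1) = 0xE4
k_1 = rotl(K, (7*1+1) mod 8) = rotl(K, 0) = 0x72
k_2 = rotl(K, (7*2+1) mod 8) = rotl(K, 7) = 0x39
k_3 = rotl(K, (7*3+1) mod 8) = rotl(K, 6) = 0x9C
k_4 = rotl(K, (7*4+1) mod 8) = rotl(K, 5) = 0x4E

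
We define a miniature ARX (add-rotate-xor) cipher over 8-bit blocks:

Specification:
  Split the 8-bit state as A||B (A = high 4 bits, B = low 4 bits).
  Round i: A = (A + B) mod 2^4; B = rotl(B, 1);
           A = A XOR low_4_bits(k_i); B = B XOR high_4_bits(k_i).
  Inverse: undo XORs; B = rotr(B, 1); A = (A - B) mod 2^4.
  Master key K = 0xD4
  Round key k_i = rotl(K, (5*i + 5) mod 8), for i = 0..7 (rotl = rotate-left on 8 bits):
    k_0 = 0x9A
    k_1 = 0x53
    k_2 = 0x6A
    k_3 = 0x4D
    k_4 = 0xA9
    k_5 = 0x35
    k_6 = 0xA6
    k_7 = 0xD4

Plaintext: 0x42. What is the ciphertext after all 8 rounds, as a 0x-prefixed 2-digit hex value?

s_0 = plaintext = 0x42
s_1 = Round(s_0, k_0) = 0xCD
s_2 = Round(s_1, k_1) = 0xAE
s_3 = Round(s_2, k_2) = 0x2B
s_4 = Round(s_3, k_3) = 0x03
s_5 = Round(s_4, k_4) = 0xAC
s_6 = Round(s_5, k_5) = 0x3A
s_7 = Round(s_6, k_6) = 0xBF
s_8 = Round(s_7, k_7) = 0xE2

0xE2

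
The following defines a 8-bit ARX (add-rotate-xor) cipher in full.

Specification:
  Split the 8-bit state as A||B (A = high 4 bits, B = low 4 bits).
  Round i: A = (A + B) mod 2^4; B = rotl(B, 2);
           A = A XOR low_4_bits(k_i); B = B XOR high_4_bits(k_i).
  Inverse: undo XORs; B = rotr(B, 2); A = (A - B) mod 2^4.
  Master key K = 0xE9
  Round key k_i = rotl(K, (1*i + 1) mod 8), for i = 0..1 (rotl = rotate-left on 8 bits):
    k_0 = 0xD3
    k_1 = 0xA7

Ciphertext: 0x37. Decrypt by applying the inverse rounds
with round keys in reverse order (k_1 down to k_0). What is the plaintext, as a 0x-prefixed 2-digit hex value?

s_0 = ciphertext = 0x37
s_1 = InvRound(s_0, k_1) = 0xD7
s_2 = InvRound(s_1, k_0) = 0x4A

0x4A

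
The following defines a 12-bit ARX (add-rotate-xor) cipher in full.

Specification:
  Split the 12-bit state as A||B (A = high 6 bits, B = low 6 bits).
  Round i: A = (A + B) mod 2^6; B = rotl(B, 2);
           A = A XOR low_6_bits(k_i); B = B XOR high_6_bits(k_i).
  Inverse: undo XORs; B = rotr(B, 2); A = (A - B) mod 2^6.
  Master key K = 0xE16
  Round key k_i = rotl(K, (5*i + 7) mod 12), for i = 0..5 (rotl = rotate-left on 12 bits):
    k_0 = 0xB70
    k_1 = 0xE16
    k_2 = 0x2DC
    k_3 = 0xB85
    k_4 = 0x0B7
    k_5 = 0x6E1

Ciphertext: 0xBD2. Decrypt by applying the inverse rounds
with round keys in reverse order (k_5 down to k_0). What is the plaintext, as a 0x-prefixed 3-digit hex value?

0xA59

s_0 = ciphertext = 0xBD2
s_1 = InvRound(s_0, k_5) = 0xF12
s_2 = InvRound(s_1, k_4) = 0x1C4
s_3 = InvRound(s_2, k_3) = 0x62A
s_4 = InvRound(s_3, k_2) = 0xB18
s_5 = InvRound(s_4, k_1) = 0xC88
s_6 = InvRound(s_5, k_0) = 0xA59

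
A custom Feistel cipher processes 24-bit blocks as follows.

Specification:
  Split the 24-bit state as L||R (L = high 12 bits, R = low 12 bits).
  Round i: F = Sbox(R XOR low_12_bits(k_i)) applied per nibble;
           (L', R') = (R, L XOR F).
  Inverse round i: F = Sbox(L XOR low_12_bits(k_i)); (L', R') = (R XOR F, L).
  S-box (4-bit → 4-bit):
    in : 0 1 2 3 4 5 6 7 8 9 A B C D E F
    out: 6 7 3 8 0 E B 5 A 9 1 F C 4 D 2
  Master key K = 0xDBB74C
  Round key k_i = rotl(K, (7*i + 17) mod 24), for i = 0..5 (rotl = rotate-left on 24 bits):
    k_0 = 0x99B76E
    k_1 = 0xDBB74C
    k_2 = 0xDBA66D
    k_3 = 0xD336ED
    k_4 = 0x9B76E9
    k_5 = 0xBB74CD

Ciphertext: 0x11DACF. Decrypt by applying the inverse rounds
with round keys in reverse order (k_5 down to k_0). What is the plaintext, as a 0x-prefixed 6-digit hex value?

s_0 = ciphertext = 0x11DACF
s_1 = InvRound(s_0, k_5) = 0x48911D
s_2 = InvRound(s_1, k_4) = 0x2AB489
s_3 = InvRound(s_2, k_3) = 0x4822AB
s_4 = InvRound(s_3, k_2) = 0x179482
s_5 = InvRound(s_4, k_1) = 0xF0C179
s_6 = InvRound(s_5, k_0) = 0xBCAF0C

0xBCAF0C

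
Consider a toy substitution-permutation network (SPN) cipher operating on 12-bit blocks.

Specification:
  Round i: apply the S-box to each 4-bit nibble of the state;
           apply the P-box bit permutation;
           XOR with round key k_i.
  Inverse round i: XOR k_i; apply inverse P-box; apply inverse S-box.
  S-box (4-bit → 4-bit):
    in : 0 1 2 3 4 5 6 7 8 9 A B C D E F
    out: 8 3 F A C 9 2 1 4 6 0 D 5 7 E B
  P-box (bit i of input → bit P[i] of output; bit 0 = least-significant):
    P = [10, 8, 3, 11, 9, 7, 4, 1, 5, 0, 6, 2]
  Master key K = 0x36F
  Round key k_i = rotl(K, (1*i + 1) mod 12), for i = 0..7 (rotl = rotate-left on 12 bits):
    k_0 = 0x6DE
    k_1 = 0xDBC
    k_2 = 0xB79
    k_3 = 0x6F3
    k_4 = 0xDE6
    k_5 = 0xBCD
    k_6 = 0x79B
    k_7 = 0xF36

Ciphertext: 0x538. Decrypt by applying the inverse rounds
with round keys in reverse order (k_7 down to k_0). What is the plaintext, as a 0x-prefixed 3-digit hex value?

0x7D0

s_0 = ciphertext = 0x538
s_1 = InvRound(s_0, k_7) = 0x054
s_2 = InvRound(s_1, k_6) = 0xEFD
s_3 = InvRound(s_2, k_5) = 0x781
s_4 = InvRound(s_3, k_4) = 0x250
s_5 = InvRound(s_4, k_3) = 0x137
s_6 = InvRound(s_5, k_2) = 0x454
s_7 = InvRound(s_6, k_1) = 0xC6E
s_8 = InvRound(s_7, k_0) = 0x7D0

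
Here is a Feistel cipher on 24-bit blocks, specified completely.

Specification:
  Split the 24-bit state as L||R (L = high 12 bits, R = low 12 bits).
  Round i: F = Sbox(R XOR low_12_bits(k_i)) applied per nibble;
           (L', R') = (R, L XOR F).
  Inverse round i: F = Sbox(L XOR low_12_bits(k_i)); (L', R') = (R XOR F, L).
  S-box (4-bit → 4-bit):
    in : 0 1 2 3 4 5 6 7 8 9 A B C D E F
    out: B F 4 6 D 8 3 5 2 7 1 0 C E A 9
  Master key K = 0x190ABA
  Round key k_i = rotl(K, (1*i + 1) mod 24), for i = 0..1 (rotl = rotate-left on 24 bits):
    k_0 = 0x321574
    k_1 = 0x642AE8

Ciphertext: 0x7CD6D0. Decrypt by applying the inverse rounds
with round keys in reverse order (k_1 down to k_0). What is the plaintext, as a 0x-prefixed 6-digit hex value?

0x961898

s_0 = ciphertext = 0x7CD6D0
s_1 = InvRound(s_0, k_1) = 0x8987CD
s_2 = InvRound(s_1, k_0) = 0x961898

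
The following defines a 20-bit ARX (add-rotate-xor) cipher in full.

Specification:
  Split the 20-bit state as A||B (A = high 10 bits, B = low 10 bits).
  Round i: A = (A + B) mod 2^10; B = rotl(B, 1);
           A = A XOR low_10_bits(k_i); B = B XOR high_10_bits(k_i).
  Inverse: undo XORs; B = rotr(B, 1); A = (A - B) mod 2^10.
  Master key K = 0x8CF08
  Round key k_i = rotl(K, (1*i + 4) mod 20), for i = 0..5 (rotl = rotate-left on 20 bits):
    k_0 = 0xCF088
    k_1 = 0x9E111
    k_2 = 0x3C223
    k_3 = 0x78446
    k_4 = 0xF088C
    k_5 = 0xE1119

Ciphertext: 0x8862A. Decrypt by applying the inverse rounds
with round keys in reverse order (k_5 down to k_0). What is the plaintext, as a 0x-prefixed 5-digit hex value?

0x28FF8

s_0 = ciphertext = 0x8862A
s_1 = InvRound(s_0, k_5) = 0x984D7
s_2 = InvRound(s_1, k_4) = 0xD8F8A
s_3 = InvRound(s_2, k_3) = 0xFC335
s_4 = InvRound(s_3, k_2) = 0x7C7E2
s_5 = InvRound(s_4, k_1) = 0x04CCD
s_6 = InvRound(s_5, k_0) = 0x28FF8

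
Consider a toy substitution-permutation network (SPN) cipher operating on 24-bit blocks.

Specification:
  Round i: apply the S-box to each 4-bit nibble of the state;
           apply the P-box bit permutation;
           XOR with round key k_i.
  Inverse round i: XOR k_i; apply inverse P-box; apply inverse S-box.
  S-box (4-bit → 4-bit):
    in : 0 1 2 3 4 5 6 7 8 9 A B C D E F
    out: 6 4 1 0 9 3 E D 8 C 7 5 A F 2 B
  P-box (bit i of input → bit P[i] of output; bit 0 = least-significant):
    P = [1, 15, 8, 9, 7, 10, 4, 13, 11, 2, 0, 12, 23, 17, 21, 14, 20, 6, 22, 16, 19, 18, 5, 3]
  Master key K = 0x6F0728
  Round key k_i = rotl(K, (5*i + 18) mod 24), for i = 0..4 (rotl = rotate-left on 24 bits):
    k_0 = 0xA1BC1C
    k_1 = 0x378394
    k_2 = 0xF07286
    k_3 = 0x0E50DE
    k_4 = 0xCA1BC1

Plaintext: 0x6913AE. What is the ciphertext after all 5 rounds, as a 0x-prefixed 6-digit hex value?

s_0 = plaintext = 0x6913AE
s_1 = Round(s_0, k_0) = 0xC438A4
s_2 = Round(s_1, k_1) = 0x22950E
s_3 = Round(s_2, k_2) = 0xC8BE92
s_4 = Round(s_3, k_3) = 0xAB70C0
s_5 = Round(s_4, k_4) = 0x36FEE4

0x36FEE4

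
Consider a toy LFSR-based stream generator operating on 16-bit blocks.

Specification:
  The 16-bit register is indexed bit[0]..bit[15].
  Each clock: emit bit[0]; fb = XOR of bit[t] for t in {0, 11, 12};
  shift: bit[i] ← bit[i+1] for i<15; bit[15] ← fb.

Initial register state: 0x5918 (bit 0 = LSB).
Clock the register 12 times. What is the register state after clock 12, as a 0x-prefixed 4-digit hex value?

reg_0 = 0x5918
clock 1: out=0, reg = 0x2C8C
clock 2: out=0, reg = 0x9646
clock 3: out=0, reg = 0xCB23
clock 4: out=1, reg = 0x6591
clock 5: out=1, reg = 0xB2C8
clock 6: out=0, reg = 0xD964
clock 7: out=0, reg = 0x6CB2
clock 8: out=0, reg = 0xB659
clock 9: out=1, reg = 0x5B2C
clock 10: out=0, reg = 0x2D96
clock 11: out=0, reg = 0x96CB
clock 12: out=1, reg = 0x4B65

0x4B65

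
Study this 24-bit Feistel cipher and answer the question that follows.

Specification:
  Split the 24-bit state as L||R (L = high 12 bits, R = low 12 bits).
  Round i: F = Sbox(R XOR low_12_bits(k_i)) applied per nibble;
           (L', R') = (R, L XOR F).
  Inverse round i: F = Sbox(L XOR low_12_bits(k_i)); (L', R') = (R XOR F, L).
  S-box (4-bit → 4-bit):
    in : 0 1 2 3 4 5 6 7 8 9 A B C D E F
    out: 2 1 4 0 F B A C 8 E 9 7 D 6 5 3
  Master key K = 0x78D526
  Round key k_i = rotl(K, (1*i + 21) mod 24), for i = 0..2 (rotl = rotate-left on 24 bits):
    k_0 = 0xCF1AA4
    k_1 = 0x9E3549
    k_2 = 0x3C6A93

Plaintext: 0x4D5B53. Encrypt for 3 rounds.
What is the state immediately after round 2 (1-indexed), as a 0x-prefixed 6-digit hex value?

0x5E99C1

s_0 = plaintext = 0x4D5B53
s_1 = Round(s_0, k_0) = 0xB535E9
s_2 = Round(s_1, k_1) = 0x5E99C1
s_3 = Round(s_2, k_2) = 0x9C155D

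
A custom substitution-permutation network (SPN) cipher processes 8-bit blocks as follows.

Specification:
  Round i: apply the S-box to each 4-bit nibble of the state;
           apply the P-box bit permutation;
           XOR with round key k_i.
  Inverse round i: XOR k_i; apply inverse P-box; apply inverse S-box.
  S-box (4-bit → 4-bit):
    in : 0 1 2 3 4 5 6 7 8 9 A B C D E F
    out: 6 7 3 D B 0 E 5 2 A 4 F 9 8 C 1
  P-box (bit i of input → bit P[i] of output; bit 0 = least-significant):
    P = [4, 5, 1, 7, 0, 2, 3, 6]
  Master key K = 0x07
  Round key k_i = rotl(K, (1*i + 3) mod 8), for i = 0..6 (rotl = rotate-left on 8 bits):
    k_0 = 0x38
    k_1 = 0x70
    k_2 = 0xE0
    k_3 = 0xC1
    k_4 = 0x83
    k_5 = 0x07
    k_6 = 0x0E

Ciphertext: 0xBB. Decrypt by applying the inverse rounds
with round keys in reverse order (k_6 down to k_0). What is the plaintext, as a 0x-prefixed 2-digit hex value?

0x26

s_0 = ciphertext = 0xBB
s_1 = InvRound(s_0, k_6) = 0x24
s_2 = InvRound(s_1, k_5) = 0xF0
s_3 = InvRound(s_2, k_4) = 0xC1
s_4 = InvRound(s_3, k_3) = 0x55
s_5 = InvRound(s_4, k_2) = 0x24
s_6 = InvRound(s_5, k_1) = 0x9F
s_7 = InvRound(s_6, k_0) = 0x26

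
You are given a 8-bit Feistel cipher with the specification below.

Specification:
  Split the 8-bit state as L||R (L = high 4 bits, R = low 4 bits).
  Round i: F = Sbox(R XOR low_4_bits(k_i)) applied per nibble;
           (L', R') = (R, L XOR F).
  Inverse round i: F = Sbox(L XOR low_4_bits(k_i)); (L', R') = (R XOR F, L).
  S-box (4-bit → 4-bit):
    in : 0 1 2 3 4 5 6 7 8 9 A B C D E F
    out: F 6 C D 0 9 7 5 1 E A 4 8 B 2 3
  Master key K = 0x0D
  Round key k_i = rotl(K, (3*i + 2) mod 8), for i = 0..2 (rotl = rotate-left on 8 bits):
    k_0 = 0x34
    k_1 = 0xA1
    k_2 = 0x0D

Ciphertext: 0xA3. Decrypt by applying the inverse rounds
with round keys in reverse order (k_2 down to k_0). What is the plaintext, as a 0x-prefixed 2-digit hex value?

s_0 = ciphertext = 0xA3
s_1 = InvRound(s_0, k_2) = 0x6A
s_2 = InvRound(s_1, k_1) = 0xF6
s_3 = InvRound(s_2, k_0) = 0x2F

0x2F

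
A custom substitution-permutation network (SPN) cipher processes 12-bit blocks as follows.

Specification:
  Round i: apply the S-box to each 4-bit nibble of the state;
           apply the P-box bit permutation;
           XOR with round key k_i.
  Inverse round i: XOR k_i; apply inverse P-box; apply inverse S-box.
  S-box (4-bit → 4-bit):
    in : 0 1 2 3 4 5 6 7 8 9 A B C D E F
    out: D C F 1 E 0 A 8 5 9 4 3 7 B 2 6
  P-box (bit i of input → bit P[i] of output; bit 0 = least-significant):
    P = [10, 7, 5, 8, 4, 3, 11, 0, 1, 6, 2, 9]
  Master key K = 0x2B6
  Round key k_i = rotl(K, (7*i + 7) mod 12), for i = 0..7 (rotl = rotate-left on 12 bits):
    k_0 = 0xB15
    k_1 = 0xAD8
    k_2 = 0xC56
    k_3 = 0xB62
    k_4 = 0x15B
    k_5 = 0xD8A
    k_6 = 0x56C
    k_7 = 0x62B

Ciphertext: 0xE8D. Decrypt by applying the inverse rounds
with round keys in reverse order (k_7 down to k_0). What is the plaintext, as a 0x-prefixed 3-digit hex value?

s_0 = ciphertext = 0xE8D
s_1 = InvRound(s_0, k_7) = 0x8AF
s_2 = InvRound(s_1, k_6) = 0xB1D
s_3 = InvRound(s_2, k_5) = 0x09B
s_4 = InvRound(s_3, k_4) = 0xE56
s_5 = InvRound(s_4, k_3) = 0xA30
s_6 = InvRound(s_5, k_2) = 0x258
s_7 = InvRound(s_6, k_1) = 0x5AE
s_8 = InvRound(s_7, k_0) = 0x92C

0x92C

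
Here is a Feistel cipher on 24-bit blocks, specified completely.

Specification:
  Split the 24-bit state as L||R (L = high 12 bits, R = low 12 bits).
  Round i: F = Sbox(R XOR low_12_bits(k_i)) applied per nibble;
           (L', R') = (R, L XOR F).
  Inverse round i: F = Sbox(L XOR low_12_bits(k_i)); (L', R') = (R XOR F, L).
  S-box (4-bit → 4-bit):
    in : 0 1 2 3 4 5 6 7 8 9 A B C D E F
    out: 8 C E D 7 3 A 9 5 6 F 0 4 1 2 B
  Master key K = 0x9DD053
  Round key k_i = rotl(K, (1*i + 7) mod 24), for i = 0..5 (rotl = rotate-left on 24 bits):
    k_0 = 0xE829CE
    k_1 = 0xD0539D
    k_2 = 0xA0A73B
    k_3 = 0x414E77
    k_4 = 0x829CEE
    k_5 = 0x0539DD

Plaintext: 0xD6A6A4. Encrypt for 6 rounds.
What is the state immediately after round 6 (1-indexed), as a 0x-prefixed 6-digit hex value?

0x5B8B43

s_0 = plaintext = 0xD6A6A4
s_1 = Round(s_0, k_0) = 0x6A46C5
s_2 = Round(s_1, k_1) = 0x6C5591
s_3 = Round(s_2, k_2) = 0x59183A
s_4 = Round(s_3, k_3) = 0x83AFE0
s_5 = Round(s_4, k_4) = 0xFE05B8
s_6 = Round(s_5, k_5) = 0x5B8B43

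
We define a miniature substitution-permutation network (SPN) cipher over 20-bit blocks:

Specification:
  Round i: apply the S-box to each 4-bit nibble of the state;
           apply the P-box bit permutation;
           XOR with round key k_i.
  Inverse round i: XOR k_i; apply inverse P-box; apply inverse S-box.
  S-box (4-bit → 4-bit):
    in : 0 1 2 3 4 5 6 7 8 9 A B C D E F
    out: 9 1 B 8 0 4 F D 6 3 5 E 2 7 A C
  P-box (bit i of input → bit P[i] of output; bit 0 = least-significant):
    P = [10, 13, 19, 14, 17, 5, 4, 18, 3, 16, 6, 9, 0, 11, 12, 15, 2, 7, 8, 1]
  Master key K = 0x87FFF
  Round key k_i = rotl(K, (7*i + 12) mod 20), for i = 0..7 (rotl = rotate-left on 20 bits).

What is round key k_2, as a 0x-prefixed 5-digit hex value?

K = 0x87FFF
k_0 = rotl(K, (7*0+12) mod 20) = rotl(K, 12) = 0xFF87F
k_1 = rotl(K, (7*1+12) mod 20) = rotl(K, 19) = 0xC3FFF
k_2 = rotl(K, (7*2+12) mod 20) = rotl(K, 6) = 0xFFFE1

0xFFFE1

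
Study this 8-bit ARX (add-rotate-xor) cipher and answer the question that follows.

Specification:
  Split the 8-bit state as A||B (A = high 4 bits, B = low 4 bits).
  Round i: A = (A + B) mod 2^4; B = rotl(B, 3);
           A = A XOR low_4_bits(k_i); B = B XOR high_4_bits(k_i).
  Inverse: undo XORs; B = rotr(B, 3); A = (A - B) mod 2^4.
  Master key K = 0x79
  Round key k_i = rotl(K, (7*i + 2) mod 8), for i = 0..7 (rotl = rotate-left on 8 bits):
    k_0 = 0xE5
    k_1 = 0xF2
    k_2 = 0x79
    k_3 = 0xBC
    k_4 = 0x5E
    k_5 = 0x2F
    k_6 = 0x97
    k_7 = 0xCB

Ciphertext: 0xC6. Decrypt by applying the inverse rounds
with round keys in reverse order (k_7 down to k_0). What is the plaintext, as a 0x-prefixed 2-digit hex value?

0x56

s_0 = ciphertext = 0xC6
s_1 = InvRound(s_0, k_7) = 0x25
s_2 = InvRound(s_1, k_6) = 0xC9
s_3 = InvRound(s_2, k_5) = 0xC7
s_4 = InvRound(s_3, k_4) = 0xE4
s_5 = InvRound(s_4, k_3) = 0x3F
s_6 = InvRound(s_5, k_2) = 0x91
s_7 = InvRound(s_6, k_1) = 0xED
s_8 = InvRound(s_7, k_0) = 0x56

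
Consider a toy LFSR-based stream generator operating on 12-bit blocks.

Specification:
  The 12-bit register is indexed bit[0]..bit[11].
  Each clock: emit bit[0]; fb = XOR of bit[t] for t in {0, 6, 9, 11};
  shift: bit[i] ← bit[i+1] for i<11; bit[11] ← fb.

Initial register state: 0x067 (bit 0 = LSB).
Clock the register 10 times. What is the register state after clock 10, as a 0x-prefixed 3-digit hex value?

reg_0 = 0x067
clock 1: out=1, reg = 0x033
clock 2: out=1, reg = 0x819
clock 3: out=1, reg = 0x40C
clock 4: out=0, reg = 0x206
clock 5: out=0, reg = 0x903
clock 6: out=1, reg = 0x481
clock 7: out=1, reg = 0xA40
clock 8: out=0, reg = 0xD20
clock 9: out=0, reg = 0xE90
clock 10: out=0, reg = 0x748

0x748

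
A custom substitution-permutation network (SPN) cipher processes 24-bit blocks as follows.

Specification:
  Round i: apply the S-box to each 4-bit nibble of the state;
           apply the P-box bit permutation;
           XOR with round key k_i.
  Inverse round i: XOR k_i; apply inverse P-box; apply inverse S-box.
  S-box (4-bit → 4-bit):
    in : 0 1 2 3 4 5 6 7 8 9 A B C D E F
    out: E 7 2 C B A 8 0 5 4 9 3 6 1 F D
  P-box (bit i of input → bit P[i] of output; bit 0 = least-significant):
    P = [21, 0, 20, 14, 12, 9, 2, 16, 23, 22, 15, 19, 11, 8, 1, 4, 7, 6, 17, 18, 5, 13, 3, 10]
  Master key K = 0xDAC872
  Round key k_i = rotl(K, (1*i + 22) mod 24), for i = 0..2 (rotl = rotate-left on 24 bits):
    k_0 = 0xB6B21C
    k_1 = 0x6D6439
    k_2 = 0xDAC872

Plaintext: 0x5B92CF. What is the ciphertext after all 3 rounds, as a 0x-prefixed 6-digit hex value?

0xA9419D

s_0 = plaintext = 0x5B92CF
s_1 = Round(s_0, k_0) = 0xC6D4DA
s_2 = Round(s_1, k_1) = 0x811C31
s_3 = Round(s_2, k_2) = 0xA9419D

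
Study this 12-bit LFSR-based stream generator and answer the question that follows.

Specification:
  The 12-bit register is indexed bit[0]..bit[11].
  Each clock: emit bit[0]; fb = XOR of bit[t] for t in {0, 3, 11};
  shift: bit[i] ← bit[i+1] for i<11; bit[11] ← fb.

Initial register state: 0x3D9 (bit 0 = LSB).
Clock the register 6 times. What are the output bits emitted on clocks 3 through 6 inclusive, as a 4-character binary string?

0110

reg_0 = 0x3D9
clock 1: out=1, reg = 0x1EC
clock 2: out=0, reg = 0x8F6
clock 3: out=0, reg = 0xC7B
clock 4: out=1, reg = 0xE3D
clock 5: out=1, reg = 0xF1E
clock 6: out=0, reg = 0x78F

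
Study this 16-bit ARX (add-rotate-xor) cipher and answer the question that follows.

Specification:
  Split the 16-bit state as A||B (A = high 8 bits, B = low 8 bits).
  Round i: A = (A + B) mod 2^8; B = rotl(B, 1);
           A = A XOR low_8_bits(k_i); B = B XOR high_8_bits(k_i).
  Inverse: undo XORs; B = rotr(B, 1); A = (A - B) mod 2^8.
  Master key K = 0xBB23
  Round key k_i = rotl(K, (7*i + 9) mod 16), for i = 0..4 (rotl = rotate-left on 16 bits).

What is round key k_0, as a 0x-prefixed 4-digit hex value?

K = 0xBB23
k_0 = rotl(K, (7*0+9) mod 16) = rotl(K, 9) = 0x4776

0x4776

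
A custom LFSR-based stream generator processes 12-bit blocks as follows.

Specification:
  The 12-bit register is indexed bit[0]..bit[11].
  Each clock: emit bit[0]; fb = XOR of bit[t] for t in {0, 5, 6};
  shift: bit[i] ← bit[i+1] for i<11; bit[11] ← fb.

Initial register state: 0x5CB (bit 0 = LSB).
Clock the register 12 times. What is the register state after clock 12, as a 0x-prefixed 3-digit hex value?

0x072

reg_0 = 0x5CB
clock 1: out=1, reg = 0x2E5
clock 2: out=1, reg = 0x972
clock 3: out=0, reg = 0x4B9
clock 4: out=1, reg = 0x25C
clock 5: out=0, reg = 0x92E
clock 6: out=0, reg = 0xC97
clock 7: out=1, reg = 0xE4B
clock 8: out=1, reg = 0x725
clock 9: out=1, reg = 0x392
clock 10: out=0, reg = 0x1C9
clock 11: out=1, reg = 0x0E4
clock 12: out=0, reg = 0x072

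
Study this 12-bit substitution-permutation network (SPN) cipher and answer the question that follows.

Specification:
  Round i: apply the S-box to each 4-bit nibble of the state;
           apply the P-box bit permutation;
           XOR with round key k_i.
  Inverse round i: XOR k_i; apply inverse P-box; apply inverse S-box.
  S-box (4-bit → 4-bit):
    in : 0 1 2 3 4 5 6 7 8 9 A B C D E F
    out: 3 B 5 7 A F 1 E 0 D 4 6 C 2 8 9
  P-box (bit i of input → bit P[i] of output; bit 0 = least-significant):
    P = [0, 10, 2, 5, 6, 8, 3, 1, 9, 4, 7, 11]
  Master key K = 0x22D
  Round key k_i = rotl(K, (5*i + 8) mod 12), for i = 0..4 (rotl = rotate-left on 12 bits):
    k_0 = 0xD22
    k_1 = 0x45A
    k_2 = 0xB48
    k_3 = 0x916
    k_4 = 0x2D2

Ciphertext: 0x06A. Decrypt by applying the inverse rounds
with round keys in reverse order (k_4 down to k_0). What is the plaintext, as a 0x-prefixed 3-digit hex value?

0xB42

s_0 = ciphertext = 0x06A
s_1 = InvRound(s_0, k_4) = 0x3AE
s_2 = InvRound(s_1, k_3) = 0x5AE
s_3 = InvRound(s_2, k_2) = 0x9F7
s_4 = InvRound(s_3, k_1) = 0xCB5
s_5 = InvRound(s_4, k_0) = 0xB42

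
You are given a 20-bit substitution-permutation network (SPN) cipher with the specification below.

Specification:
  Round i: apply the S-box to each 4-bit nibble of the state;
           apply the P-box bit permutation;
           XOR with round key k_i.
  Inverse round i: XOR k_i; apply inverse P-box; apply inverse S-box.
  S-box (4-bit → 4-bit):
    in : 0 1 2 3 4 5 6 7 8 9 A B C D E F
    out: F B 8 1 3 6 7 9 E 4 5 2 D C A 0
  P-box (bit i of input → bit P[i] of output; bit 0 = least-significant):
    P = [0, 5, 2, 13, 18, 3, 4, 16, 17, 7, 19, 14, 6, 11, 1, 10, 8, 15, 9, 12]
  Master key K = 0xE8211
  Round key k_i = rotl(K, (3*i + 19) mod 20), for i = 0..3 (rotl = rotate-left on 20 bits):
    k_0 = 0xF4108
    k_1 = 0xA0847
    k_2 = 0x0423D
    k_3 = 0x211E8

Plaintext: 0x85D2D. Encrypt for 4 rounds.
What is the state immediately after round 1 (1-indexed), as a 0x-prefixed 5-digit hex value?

0x6BB0E

s_0 = plaintext = 0x85D2D
s_1 = Round(s_0, k_0) = 0x6BB0E
s_2 = Round(s_1, k_1) = 0xFA3FF
s_3 = Round(s_2, k_2) = 0x2427F
s_4 = Round(s_3, k_3) = 0x749A8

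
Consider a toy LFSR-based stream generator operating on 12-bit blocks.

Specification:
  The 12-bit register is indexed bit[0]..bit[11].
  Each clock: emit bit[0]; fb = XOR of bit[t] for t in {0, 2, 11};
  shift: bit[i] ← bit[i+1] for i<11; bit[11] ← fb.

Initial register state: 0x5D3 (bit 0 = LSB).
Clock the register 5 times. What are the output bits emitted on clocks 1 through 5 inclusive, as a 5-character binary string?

reg_0 = 0x5D3
clock 1: out=1, reg = 0xAE9
clock 2: out=1, reg = 0x574
clock 3: out=0, reg = 0xABA
clock 4: out=0, reg = 0xD5D
clock 5: out=1, reg = 0xEAE

11001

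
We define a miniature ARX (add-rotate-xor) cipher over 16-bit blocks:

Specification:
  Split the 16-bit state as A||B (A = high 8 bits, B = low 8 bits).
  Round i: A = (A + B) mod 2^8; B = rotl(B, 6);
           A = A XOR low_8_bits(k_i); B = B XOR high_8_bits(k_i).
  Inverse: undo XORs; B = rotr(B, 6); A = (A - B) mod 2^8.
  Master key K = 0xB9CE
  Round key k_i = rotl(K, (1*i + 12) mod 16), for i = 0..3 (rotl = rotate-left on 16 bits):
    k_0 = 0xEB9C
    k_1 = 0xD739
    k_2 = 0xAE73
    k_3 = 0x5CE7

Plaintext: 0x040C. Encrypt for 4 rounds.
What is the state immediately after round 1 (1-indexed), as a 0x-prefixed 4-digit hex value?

0x8CE8

s_0 = plaintext = 0x040C
s_1 = Round(s_0, k_0) = 0x8CE8
s_2 = Round(s_1, k_1) = 0x4DED
s_3 = Round(s_2, k_2) = 0x49D5
s_4 = Round(s_3, k_3) = 0xF929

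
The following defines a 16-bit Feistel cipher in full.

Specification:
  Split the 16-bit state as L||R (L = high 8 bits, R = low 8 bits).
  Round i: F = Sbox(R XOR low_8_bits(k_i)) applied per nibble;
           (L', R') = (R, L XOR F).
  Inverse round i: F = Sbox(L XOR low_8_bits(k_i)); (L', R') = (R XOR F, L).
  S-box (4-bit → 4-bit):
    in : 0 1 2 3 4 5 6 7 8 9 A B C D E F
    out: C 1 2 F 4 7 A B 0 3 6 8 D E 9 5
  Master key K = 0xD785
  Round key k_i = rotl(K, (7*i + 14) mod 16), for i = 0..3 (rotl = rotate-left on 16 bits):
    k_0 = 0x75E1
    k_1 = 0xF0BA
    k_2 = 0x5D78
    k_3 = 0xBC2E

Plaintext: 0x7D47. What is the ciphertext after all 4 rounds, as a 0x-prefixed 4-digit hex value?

s_0 = plaintext = 0x7D47
s_1 = Round(s_0, k_0) = 0x4717
s_2 = Round(s_1, k_1) = 0x1729
s_3 = Round(s_2, k_2) = 0x2966
s_4 = Round(s_3, k_3) = 0x6669

0x6669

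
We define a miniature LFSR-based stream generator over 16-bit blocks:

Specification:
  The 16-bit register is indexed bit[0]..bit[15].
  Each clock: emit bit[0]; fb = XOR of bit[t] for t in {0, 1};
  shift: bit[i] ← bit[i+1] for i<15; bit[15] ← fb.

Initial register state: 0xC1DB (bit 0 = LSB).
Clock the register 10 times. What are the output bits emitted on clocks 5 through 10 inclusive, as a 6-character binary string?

reg_0 = 0xC1DB
clock 1: out=1, reg = 0x60ED
clock 2: out=1, reg = 0xB076
clock 3: out=0, reg = 0xD83B
clock 4: out=1, reg = 0x6C1D
clock 5: out=1, reg = 0xB60E
clock 6: out=0, reg = 0xDB07
clock 7: out=1, reg = 0x6D83
clock 8: out=1, reg = 0x36C1
clock 9: out=1, reg = 0x9B60
clock 10: out=0, reg = 0x4DB0

101110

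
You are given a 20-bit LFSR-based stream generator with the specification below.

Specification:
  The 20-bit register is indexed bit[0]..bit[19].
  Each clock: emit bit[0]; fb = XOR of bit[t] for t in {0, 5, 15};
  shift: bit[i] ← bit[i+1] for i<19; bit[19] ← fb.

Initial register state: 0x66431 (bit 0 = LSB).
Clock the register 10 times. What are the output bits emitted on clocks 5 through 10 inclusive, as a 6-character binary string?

reg_0 = 0x66431
clock 1: out=1, reg = 0x33218
clock 2: out=0, reg = 0x1990C
clock 3: out=0, reg = 0x8CC86
clock 4: out=0, reg = 0xC6643
clock 5: out=1, reg = 0xE3321
clock 6: out=1, reg = 0x71990
clock 7: out=0, reg = 0x38CC8
clock 8: out=0, reg = 0x9C664
clock 9: out=0, reg = 0x4E332
clock 10: out=0, reg = 0x27199

110000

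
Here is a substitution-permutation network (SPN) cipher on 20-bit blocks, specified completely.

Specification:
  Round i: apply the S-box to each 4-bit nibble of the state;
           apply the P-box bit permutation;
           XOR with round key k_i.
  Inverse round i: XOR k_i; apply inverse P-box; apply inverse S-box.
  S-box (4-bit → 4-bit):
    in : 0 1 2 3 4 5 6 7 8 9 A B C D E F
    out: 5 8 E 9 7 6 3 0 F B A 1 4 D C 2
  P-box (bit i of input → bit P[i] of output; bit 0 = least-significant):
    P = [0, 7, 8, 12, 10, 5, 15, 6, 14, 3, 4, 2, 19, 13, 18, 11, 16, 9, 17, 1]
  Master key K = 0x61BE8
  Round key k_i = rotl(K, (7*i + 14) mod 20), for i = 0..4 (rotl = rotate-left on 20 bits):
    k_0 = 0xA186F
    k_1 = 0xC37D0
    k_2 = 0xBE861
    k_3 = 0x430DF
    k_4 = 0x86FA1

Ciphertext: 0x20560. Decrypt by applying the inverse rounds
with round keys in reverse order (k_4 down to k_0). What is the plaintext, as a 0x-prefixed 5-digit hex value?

s_0 = ciphertext = 0x20560
s_1 = InvRound(s_0, k_4) = 0x59B16
s_2 = InvRound(s_1, k_3) = 0x6AFE4
s_3 = InvRound(s_2, k_2) = 0x603B4
s_4 = InvRound(s_3, k_1) = 0xC6191
s_5 = InvRound(s_4, k_0) = 0xE28A2

0xE28A2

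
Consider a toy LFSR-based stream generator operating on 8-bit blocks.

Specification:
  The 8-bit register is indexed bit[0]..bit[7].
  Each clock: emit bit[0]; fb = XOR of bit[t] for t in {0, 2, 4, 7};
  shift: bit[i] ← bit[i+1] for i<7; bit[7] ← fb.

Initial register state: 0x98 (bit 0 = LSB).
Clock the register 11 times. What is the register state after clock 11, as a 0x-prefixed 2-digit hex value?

reg_0 = 0x98
clock 1: out=0, reg = 0x4C
clock 2: out=0, reg = 0xA6
clock 3: out=0, reg = 0x53
clock 4: out=1, reg = 0x29
clock 5: out=1, reg = 0x94
clock 6: out=0, reg = 0xCA
clock 7: out=0, reg = 0xE5
clock 8: out=1, reg = 0xF2
clock 9: out=0, reg = 0x79
clock 10: out=1, reg = 0x3C
clock 11: out=0, reg = 0x1E

0x1E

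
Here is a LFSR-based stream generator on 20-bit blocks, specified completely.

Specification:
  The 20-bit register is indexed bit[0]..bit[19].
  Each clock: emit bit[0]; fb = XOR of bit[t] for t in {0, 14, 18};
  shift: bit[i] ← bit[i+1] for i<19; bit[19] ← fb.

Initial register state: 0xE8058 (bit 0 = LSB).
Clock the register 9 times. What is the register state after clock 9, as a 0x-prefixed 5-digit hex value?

0x7AF40

reg_0 = 0xE8058
clock 1: out=0, reg = 0xF402C
clock 2: out=0, reg = 0x7A016
clock 3: out=0, reg = 0xBD00B
clock 4: out=1, reg = 0x5E805
clock 5: out=1, reg = 0xAF402
clock 6: out=0, reg = 0xD7A01
clock 7: out=1, reg = 0xEBD00
clock 8: out=0, reg = 0xF5E80
clock 9: out=0, reg = 0x7AF40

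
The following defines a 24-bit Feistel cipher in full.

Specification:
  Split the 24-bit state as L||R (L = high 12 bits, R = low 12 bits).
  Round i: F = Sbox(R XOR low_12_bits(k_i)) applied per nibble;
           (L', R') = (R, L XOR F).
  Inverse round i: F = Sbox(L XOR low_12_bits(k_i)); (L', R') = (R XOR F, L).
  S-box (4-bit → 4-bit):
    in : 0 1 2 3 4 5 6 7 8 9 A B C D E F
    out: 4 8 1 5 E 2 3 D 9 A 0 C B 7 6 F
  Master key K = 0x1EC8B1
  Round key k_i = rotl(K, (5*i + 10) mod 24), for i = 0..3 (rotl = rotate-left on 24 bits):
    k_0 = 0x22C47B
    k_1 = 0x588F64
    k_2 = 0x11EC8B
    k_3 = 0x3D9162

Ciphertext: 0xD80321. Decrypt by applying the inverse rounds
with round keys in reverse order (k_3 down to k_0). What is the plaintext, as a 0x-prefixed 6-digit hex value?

s_0 = ciphertext = 0xD80321
s_1 = InvRound(s_0, k_3) = 0x840D80
s_2 = InvRound(s_1, k_2) = 0x33C840
s_3 = InvRound(s_2, k_1) = 0x36933C
s_4 = InvRound(s_3, k_0) = 0xEBD369

0xEBD369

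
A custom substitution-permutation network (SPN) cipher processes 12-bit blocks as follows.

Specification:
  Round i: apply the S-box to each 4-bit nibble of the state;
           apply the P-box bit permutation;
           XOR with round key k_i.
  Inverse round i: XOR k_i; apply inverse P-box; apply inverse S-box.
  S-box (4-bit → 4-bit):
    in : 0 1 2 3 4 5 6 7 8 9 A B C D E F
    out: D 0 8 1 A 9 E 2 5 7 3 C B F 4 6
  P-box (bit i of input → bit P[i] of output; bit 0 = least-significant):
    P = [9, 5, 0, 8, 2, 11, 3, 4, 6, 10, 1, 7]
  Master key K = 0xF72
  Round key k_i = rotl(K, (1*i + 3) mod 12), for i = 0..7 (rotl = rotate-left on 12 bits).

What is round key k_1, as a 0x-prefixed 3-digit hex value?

0x72F

K = 0xF72
k_0 = rotl(K, (1*0+3) mod 12) = rotl(K, 3) = 0xB97
k_1 = rotl(K, (1*1+3) mod 12) = rotl(K, 4) = 0x72F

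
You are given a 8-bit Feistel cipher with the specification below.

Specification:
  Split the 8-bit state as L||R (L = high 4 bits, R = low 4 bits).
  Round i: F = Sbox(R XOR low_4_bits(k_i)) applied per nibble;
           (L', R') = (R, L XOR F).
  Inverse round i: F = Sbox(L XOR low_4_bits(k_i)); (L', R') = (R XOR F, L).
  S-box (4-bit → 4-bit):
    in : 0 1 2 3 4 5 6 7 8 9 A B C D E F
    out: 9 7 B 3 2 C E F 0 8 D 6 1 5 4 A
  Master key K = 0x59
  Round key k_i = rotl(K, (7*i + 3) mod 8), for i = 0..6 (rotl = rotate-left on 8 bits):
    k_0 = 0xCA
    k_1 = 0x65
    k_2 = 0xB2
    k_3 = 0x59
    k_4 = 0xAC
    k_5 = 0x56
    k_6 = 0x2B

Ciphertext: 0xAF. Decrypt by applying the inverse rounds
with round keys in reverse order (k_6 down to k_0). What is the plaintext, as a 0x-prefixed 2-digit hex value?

0x04

s_0 = ciphertext = 0xAF
s_1 = InvRound(s_0, k_6) = 0x8A
s_2 = InvRound(s_1, k_5) = 0xE8
s_3 = InvRound(s_2, k_4) = 0x3E
s_4 = InvRound(s_3, k_3) = 0x33
s_5 = InvRound(s_4, k_2) = 0x43
s_6 = InvRound(s_5, k_1) = 0x44
s_7 = InvRound(s_6, k_0) = 0x04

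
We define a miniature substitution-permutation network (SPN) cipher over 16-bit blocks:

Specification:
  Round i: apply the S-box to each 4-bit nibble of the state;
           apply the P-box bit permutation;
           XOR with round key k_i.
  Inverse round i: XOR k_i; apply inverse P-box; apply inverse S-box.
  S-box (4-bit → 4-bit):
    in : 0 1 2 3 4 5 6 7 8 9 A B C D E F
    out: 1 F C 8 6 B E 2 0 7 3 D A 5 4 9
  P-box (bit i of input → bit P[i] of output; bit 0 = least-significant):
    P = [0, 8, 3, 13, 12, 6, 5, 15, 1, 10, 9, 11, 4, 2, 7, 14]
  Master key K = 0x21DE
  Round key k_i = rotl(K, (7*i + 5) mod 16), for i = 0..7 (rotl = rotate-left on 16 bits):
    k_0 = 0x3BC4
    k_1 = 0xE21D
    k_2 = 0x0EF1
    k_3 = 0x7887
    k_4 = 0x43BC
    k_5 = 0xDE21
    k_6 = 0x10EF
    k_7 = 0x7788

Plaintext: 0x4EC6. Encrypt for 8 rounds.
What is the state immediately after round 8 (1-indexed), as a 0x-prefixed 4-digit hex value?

s_0 = plaintext = 0x4EC6
s_1 = Round(s_0, k_0) = 0x9808
s_2 = Round(s_1, k_1) = 0xF289
s_3 = Round(s_2, k_2) = 0x45E8
s_4 = Round(s_3, k_3) = 0x7421
s_5 = Round(s_4, k_4) = 0xE491
s_6 = Round(s_5, k_5) = 0xE9C8
s_7 = Round(s_6, k_6) = 0x962D
s_8 = Round(s_7, k_7) = 0xF935

0xF935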